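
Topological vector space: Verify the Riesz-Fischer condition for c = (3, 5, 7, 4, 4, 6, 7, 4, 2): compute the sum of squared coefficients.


sum |c_n|^2 = 3^2 + 5^2 + 7^2 + 4^2 + 4^2 + 6^2 + 7^2 + 4^2 + 2^2
= 9 + 25 + 49 + 16 + 16 + 36 + 49 + 16 + 4
= 220

220


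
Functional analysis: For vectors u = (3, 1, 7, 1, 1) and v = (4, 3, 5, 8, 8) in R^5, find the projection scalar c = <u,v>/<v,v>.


Computing <u,v> = 3*4 + 1*3 + 7*5 + 1*8 + 1*8 = 66
Computing <v,v> = 4^2 + 3^2 + 5^2 + 8^2 + 8^2 = 178
Projection coefficient = 66/178 = 0.3708

0.3708


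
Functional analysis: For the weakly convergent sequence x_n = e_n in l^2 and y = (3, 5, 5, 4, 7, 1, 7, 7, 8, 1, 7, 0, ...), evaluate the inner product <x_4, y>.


x_4 = e_4 is the standard basis vector with 1 in position 4.
<x_4, y> = y_4 = 4
As n -> infinity, <x_n, y> -> 0, confirming weak convergence of (x_n) to 0.

4


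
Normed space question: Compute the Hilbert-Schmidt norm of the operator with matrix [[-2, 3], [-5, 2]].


The Hilbert-Schmidt norm is sqrt(sum of squares of all entries).
Sum of squares = (-2)^2 + 3^2 + (-5)^2 + 2^2
= 4 + 9 + 25 + 4 = 42
||T||_HS = sqrt(42) = 6.4807

6.4807


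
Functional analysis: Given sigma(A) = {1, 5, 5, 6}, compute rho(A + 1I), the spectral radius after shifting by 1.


Spectrum of A + 1I = {2, 6, 6, 7}
Spectral radius = max |lambda| over the shifted spectrum
= max(2, 6, 6, 7) = 7

7


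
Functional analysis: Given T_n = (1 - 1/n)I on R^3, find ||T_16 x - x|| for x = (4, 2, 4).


T_16 x - x = (1 - 1/16)x - x = -x/16
||x|| = sqrt(36) = 6.0000
||T_16 x - x|| = ||x||/16 = 6.0000/16 = 0.3750

0.3750


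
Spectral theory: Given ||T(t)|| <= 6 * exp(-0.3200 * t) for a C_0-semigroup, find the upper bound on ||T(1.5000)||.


||T(1.5000)|| <= 6 * exp(-0.3200 * 1.5000)
= 6 * exp(-0.4800)
= 6 * 0.6188
= 3.7127

3.7127


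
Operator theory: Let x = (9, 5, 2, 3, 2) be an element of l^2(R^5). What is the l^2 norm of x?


The l^2 norm = (sum |x_i|^2)^(1/2)
Sum of 2th powers = 81 + 25 + 4 + 9 + 4 = 123
||x||_2 = (123)^(1/2) = 11.0905

11.0905


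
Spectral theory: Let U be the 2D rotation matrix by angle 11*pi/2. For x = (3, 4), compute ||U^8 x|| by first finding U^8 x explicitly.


U is a rotation by theta = 11*pi/2
U^8 = rotation by 8*theta = 88*pi/2 = 0*pi/2 (mod 2*pi)
cos(0*pi/2) = 1.0000, sin(0*pi/2) = 0.0000
U^8 x = (1.0000 * 3 - 0.0000 * 4, 0.0000 * 3 + 1.0000 * 4)
= (3.0000, 4.0000)
||U^8 x|| = sqrt(3.0000^2 + 4.0000^2) = sqrt(25.0000) = 5.0000

5.0000


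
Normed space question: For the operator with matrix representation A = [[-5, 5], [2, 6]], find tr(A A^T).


trace(A * A^T) = sum of squares of all entries
= (-5)^2 + 5^2 + 2^2 + 6^2
= 25 + 25 + 4 + 36
= 90

90


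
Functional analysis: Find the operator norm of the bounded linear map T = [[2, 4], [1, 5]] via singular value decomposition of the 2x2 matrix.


A^T A = [[5, 13], [13, 41]]
trace(A^T A) = 46, det(A^T A) = 36
discriminant = 46^2 - 4*36 = 1972
Largest eigenvalue of A^T A = (trace + sqrt(disc))/2 = 45.2036
||T|| = sqrt(45.2036) = 6.7234

6.7234


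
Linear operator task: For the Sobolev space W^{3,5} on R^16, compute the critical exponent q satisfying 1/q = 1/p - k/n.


Using the Sobolev embedding formula: 1/q = 1/p - k/n
1/q = 1/5 - 3/16 = 1/80
q = 1/(1/80) = 80

80.0000


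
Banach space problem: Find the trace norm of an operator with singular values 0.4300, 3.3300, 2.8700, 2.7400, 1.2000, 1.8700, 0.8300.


The nuclear norm is the sum of all singular values.
||T||_1 = 0.4300 + 3.3300 + 2.8700 + 2.7400 + 1.2000 + 1.8700 + 0.8300
= 13.2700

13.2700


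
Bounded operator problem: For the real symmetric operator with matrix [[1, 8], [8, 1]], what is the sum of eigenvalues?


For a self-adjoint (symmetric) matrix, the eigenvalues are real.
The sum of eigenvalues equals the trace of the matrix.
trace = 1 + 1 = 2

2


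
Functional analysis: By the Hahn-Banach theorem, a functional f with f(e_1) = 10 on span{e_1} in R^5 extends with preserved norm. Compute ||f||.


The norm of f is given by ||f|| = sup_{||x||=1} |f(x)|.
On span{e_1}, ||e_1|| = 1, so ||f|| = |f(e_1)| / ||e_1||
= |10| / 1 = 10.0000

10.0000


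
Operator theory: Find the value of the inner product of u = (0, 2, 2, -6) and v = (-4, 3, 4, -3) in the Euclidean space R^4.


Computing the standard inner product <u, v> = sum u_i * v_i
= 0*-4 + 2*3 + 2*4 + -6*-3
= 0 + 6 + 8 + 18
= 32

32


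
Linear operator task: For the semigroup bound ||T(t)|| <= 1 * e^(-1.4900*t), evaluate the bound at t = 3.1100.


||T(3.1100)|| <= 1 * exp(-1.4900 * 3.1100)
= 1 * exp(-4.6339)
= 1 * 0.0097
= 0.0097

0.0097


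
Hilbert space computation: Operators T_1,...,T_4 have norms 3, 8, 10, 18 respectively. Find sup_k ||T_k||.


By the Uniform Boundedness Principle, the supremum of norms is finite.
sup_k ||T_k|| = max(3, 8, 10, 18) = 18

18


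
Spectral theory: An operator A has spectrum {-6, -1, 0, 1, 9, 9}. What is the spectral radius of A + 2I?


Spectrum of A + 2I = {-4, 1, 2, 3, 11, 11}
Spectral radius = max |lambda| over the shifted spectrum
= max(4, 1, 2, 3, 11, 11) = 11

11


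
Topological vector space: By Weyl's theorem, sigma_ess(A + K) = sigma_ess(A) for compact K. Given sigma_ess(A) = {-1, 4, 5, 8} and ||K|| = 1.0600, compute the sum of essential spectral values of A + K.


By Weyl's theorem, the essential spectrum is invariant under compact perturbations.
sigma_ess(A + K) = sigma_ess(A) = {-1, 4, 5, 8}
Sum = -1 + 4 + 5 + 8 = 16

16


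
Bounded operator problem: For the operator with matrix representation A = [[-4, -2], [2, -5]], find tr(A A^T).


trace(A * A^T) = sum of squares of all entries
= (-4)^2 + (-2)^2 + 2^2 + (-5)^2
= 16 + 4 + 4 + 25
= 49

49


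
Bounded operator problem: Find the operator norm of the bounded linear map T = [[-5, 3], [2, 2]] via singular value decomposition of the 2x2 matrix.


A^T A = [[29, -11], [-11, 13]]
trace(A^T A) = 42, det(A^T A) = 256
discriminant = 42^2 - 4*256 = 740
Largest eigenvalue of A^T A = (trace + sqrt(disc))/2 = 34.6015
||T|| = sqrt(34.6015) = 5.8823

5.8823


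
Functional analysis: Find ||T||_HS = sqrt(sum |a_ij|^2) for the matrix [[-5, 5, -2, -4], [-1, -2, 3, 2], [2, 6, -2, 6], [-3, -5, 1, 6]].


The Hilbert-Schmidt norm is sqrt(sum of squares of all entries).
Sum of squares = (-5)^2 + 5^2 + (-2)^2 + (-4)^2 + (-1)^2 + (-2)^2 + 3^2 + 2^2 + 2^2 + 6^2 + (-2)^2 + 6^2 + (-3)^2 + (-5)^2 + 1^2 + 6^2
= 25 + 25 + 4 + 16 + 1 + 4 + 9 + 4 + 4 + 36 + 4 + 36 + 9 + 25 + 1 + 36 = 239
||T||_HS = sqrt(239) = 15.4596

15.4596


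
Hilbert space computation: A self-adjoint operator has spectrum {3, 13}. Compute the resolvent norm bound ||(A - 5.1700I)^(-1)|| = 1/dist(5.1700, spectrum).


dist(5.1700, {3, 13}) = min(|5.1700 - 3|, |5.1700 - 13|)
= min(2.1700, 7.8300) = 2.1700
Resolvent bound = 1/2.1700 = 0.4608

0.4608


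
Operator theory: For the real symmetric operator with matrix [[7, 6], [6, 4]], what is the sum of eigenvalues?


For a self-adjoint (symmetric) matrix, the eigenvalues are real.
The sum of eigenvalues equals the trace of the matrix.
trace = 7 + 4 = 11

11


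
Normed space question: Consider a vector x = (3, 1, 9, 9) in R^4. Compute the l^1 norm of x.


The l^1 norm equals the sum of absolute values of all components.
||x||_1 = 3 + 1 + 9 + 9
= 22

22.0000


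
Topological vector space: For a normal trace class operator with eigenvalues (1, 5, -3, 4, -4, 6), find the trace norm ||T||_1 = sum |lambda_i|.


For a normal operator, singular values equal |eigenvalues|.
Trace norm = sum |lambda_i| = 1 + 5 + 3 + 4 + 4 + 6
= 23

23


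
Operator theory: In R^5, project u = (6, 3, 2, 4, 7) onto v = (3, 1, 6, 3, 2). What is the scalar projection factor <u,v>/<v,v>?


Computing <u,v> = 6*3 + 3*1 + 2*6 + 4*3 + 7*2 = 59
Computing <v,v> = 3^2 + 1^2 + 6^2 + 3^2 + 2^2 = 59
Projection coefficient = 59/59 = 1.0000

1.0000


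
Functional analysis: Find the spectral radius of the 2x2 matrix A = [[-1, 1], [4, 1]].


For a 2x2 matrix, eigenvalues satisfy lambda^2 - (trace)*lambda + det = 0
trace = -1 + 1 = 0
det = -1*1 - 1*4 = -5
discriminant = 0^2 - 4*(-5) = 20
spectral radius = max |eigenvalue| = 2.2361

2.2361


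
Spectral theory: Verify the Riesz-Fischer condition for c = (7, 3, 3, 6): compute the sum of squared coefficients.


sum |c_n|^2 = 7^2 + 3^2 + 3^2 + 6^2
= 49 + 9 + 9 + 36
= 103

103


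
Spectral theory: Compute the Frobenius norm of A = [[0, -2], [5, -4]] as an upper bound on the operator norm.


||A||_F^2 = sum a_ij^2
= 0^2 + (-2)^2 + 5^2 + (-4)^2
= 0 + 4 + 25 + 16 = 45
||A||_F = sqrt(45) = 6.7082

6.7082


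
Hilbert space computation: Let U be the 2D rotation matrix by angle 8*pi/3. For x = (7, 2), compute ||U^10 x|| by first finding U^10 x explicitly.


U is a rotation by theta = 8*pi/3
U^10 = rotation by 10*theta = 80*pi/3 = 2*pi/3 (mod 2*pi)
cos(2*pi/3) = -0.5000, sin(2*pi/3) = 0.8660
U^10 x = (-0.5000 * 7 - 0.8660 * 2, 0.8660 * 7 + -0.5000 * 2)
= (-5.2321, 5.0622)
||U^10 x|| = sqrt((-5.2321)^2 + 5.0622^2) = sqrt(53.0000) = 7.2801

7.2801


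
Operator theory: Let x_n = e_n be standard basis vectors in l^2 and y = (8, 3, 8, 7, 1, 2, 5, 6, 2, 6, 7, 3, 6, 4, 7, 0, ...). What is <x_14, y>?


x_14 = e_14 is the standard basis vector with 1 in position 14.
<x_14, y> = y_14 = 4
As n -> infinity, <x_n, y> -> 0, confirming weak convergence of (x_n) to 0.

4


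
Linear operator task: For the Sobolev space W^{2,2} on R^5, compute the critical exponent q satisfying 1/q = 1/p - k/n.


Using the Sobolev embedding formula: 1/q = 1/p - k/n
1/q = 1/2 - 2/5 = 1/10
q = 1/(1/10) = 10

10.0000


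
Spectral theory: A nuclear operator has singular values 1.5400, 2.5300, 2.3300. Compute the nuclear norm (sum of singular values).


The nuclear norm is the sum of all singular values.
||T||_1 = 1.5400 + 2.5300 + 2.3300
= 6.4000

6.4000


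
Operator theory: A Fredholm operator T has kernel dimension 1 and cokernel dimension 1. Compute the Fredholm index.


The Fredholm index is defined as ind(T) = dim(ker T) - dim(coker T)
= 1 - 1
= 0

0


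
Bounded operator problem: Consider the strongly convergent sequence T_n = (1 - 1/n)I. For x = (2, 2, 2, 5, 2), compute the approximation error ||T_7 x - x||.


T_7 x - x = (1 - 1/7)x - x = -x/7
||x|| = sqrt(41) = 6.4031
||T_7 x - x|| = ||x||/7 = 6.4031/7 = 0.9147

0.9147


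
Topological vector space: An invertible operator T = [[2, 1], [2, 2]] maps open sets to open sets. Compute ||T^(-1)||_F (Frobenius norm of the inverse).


det(T) = 2*2 - 1*2 = 2
T^(-1) = (1/2) * [[2, -1], [-2, 2]] = [[1.0000, -0.5000], [-1.0000, 1.0000]]
||T^(-1)||_F^2 = 1.0000^2 + (-0.5000)^2 + (-1.0000)^2 + 1.0000^2 = 3.2500
||T^(-1)||_F = sqrt(3.2500) = 1.8028

1.8028


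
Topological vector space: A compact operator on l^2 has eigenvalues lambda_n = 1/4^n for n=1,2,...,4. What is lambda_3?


The eigenvalue formula gives lambda_3 = 1/4^3
= 1/64
= 0.0156

0.0156


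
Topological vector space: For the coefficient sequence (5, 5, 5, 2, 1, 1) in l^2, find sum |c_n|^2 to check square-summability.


sum |c_n|^2 = 5^2 + 5^2 + 5^2 + 2^2 + 1^2 + 1^2
= 25 + 25 + 25 + 4 + 1 + 1
= 81

81


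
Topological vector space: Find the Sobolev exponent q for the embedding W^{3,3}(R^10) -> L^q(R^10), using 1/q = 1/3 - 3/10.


Using the Sobolev embedding formula: 1/q = 1/p - k/n
1/q = 1/3 - 3/10 = 1/30
q = 1/(1/30) = 30

30.0000


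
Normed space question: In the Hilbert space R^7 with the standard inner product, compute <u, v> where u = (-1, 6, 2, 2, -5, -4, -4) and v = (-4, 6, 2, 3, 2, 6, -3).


Computing the standard inner product <u, v> = sum u_i * v_i
= -1*-4 + 6*6 + 2*2 + 2*3 + -5*2 + -4*6 + -4*-3
= 4 + 36 + 4 + 6 + -10 + -24 + 12
= 28

28


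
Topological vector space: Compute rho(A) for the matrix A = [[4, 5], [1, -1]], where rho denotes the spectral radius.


For a 2x2 matrix, eigenvalues satisfy lambda^2 - (trace)*lambda + det = 0
trace = 4 + -1 = 3
det = 4*-1 - 5*1 = -9
discriminant = 3^2 - 4*(-9) = 45
spectral radius = max |eigenvalue| = 4.8541

4.8541


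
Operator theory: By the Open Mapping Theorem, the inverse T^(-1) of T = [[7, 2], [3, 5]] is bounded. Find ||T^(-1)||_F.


det(T) = 7*5 - 2*3 = 29
T^(-1) = (1/29) * [[5, -2], [-3, 7]] = [[0.1724, -0.0690], [-0.1034, 0.2414]]
||T^(-1)||_F^2 = 0.1724^2 + (-0.0690)^2 + (-0.1034)^2 + 0.2414^2 = 0.1034
||T^(-1)||_F = sqrt(0.1034) = 0.3216

0.3216


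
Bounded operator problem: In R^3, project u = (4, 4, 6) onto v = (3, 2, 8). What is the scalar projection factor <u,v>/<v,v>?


Computing <u,v> = 4*3 + 4*2 + 6*8 = 68
Computing <v,v> = 3^2 + 2^2 + 8^2 = 77
Projection coefficient = 68/77 = 0.8831

0.8831


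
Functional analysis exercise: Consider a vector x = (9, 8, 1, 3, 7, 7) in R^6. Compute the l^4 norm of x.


The l^4 norm = (sum |x_i|^4)^(1/4)
Sum of 4th powers = 6561 + 4096 + 1 + 81 + 2401 + 2401 = 15541
||x||_4 = (15541)^(1/4) = 11.1653

11.1653


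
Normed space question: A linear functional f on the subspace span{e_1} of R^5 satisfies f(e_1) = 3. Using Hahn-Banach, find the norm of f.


The norm of f is given by ||f|| = sup_{||x||=1} |f(x)|.
On span{e_1}, ||e_1|| = 1, so ||f|| = |f(e_1)| / ||e_1||
= |3| / 1 = 3.0000

3.0000


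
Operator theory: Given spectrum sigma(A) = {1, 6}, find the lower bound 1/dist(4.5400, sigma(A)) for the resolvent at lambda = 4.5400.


dist(4.5400, {1, 6}) = min(|4.5400 - 1|, |4.5400 - 6|)
= min(3.5400, 1.4600) = 1.4600
Resolvent bound = 1/1.4600 = 0.6849

0.6849


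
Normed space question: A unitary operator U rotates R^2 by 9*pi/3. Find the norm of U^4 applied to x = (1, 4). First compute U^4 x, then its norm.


U is a rotation by theta = 9*pi/3
U^4 = rotation by 4*theta = 36*pi/3 = 0*pi/3 (mod 2*pi)
cos(0*pi/3) = 1.0000, sin(0*pi/3) = 0.0000
U^4 x = (1.0000 * 1 - 0.0000 * 4, 0.0000 * 1 + 1.0000 * 4)
= (1.0000, 4.0000)
||U^4 x|| = sqrt(1.0000^2 + 4.0000^2) = sqrt(17.0000) = 4.1231

4.1231


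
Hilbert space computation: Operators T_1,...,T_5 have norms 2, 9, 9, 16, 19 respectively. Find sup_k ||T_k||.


By the Uniform Boundedness Principle, the supremum of norms is finite.
sup_k ||T_k|| = max(2, 9, 9, 16, 19) = 19

19


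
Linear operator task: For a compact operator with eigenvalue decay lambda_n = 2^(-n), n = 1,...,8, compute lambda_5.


The eigenvalue formula gives lambda_5 = 1/2^5
= 1/32
= 0.0312

0.0312


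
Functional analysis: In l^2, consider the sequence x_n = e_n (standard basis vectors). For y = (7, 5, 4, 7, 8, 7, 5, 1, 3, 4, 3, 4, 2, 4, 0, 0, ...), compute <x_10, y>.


x_10 = e_10 is the standard basis vector with 1 in position 10.
<x_10, y> = y_10 = 4
As n -> infinity, <x_n, y> -> 0, confirming weak convergence of (x_n) to 0.

4


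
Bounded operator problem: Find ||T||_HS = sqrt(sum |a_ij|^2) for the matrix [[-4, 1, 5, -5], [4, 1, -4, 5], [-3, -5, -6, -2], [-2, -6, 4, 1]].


The Hilbert-Schmidt norm is sqrt(sum of squares of all entries).
Sum of squares = (-4)^2 + 1^2 + 5^2 + (-5)^2 + 4^2 + 1^2 + (-4)^2 + 5^2 + (-3)^2 + (-5)^2 + (-6)^2 + (-2)^2 + (-2)^2 + (-6)^2 + 4^2 + 1^2
= 16 + 1 + 25 + 25 + 16 + 1 + 16 + 25 + 9 + 25 + 36 + 4 + 4 + 36 + 16 + 1 = 256
||T||_HS = sqrt(256) = 16.0000

16.0000


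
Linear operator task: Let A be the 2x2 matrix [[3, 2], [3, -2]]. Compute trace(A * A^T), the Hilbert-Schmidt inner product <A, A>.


trace(A * A^T) = sum of squares of all entries
= 3^2 + 2^2 + 3^2 + (-2)^2
= 9 + 4 + 9 + 4
= 26

26


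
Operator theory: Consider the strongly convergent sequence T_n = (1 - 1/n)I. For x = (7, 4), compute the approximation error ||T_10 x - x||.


T_10 x - x = (1 - 1/10)x - x = -x/10
||x|| = sqrt(65) = 8.0623
||T_10 x - x|| = ||x||/10 = 8.0623/10 = 0.8062

0.8062


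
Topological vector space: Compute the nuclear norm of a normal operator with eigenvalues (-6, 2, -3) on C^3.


For a normal operator, singular values equal |eigenvalues|.
Trace norm = sum |lambda_i| = 6 + 2 + 3
= 11

11


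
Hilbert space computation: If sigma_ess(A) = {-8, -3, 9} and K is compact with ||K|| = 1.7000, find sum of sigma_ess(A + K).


By Weyl's theorem, the essential spectrum is invariant under compact perturbations.
sigma_ess(A + K) = sigma_ess(A) = {-8, -3, 9}
Sum = -8 + -3 + 9 = -2

-2


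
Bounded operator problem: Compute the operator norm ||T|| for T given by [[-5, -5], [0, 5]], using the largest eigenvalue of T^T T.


A^T A = [[25, 25], [25, 50]]
trace(A^T A) = 75, det(A^T A) = 625
discriminant = 75^2 - 4*625 = 3125
Largest eigenvalue of A^T A = (trace + sqrt(disc))/2 = 65.4508
||T|| = sqrt(65.4508) = 8.0902

8.0902


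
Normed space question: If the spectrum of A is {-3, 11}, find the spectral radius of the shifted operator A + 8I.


Spectrum of A + 8I = {5, 19}
Spectral radius = max |lambda| over the shifted spectrum
= max(5, 19) = 19

19


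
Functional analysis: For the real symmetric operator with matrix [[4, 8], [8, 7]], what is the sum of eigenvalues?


For a self-adjoint (symmetric) matrix, the eigenvalues are real.
The sum of eigenvalues equals the trace of the matrix.
trace = 4 + 7 = 11

11


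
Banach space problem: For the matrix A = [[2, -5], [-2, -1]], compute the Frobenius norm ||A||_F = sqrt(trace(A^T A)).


||A||_F^2 = sum a_ij^2
= 2^2 + (-5)^2 + (-2)^2 + (-1)^2
= 4 + 25 + 4 + 1 = 34
||A||_F = sqrt(34) = 5.8310

5.8310


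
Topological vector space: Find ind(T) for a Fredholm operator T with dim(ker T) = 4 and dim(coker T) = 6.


The Fredholm index is defined as ind(T) = dim(ker T) - dim(coker T)
= 4 - 6
= -2

-2


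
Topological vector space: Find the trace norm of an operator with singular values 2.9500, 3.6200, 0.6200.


The nuclear norm is the sum of all singular values.
||T||_1 = 2.9500 + 3.6200 + 0.6200
= 7.1900

7.1900


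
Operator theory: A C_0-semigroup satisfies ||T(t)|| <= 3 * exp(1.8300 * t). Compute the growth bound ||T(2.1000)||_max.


||T(2.1000)|| <= 3 * exp(1.8300 * 2.1000)
= 3 * exp(3.8430)
= 3 * 46.6653
= 139.9958

139.9958


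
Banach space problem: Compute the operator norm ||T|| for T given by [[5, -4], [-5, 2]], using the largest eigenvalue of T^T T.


A^T A = [[50, -30], [-30, 20]]
trace(A^T A) = 70, det(A^T A) = 100
discriminant = 70^2 - 4*100 = 4500
Largest eigenvalue of A^T A = (trace + sqrt(disc))/2 = 68.5410
||T|| = sqrt(68.5410) = 8.2790

8.2790


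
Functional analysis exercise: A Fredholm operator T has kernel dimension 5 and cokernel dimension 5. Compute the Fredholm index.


The Fredholm index is defined as ind(T) = dim(ker T) - dim(coker T)
= 5 - 5
= 0

0


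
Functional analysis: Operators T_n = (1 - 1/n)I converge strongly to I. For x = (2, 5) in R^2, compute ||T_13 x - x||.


T_13 x - x = (1 - 1/13)x - x = -x/13
||x|| = sqrt(29) = 5.3852
||T_13 x - x|| = ||x||/13 = 5.3852/13 = 0.4142

0.4142


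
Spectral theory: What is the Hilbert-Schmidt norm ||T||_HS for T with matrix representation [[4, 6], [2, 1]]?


The Hilbert-Schmidt norm is sqrt(sum of squares of all entries).
Sum of squares = 4^2 + 6^2 + 2^2 + 1^2
= 16 + 36 + 4 + 1 = 57
||T||_HS = sqrt(57) = 7.5498

7.5498


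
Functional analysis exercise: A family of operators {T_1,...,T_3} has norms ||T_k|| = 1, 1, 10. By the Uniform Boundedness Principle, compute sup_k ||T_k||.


By the Uniform Boundedness Principle, the supremum of norms is finite.
sup_k ||T_k|| = max(1, 1, 10) = 10

10


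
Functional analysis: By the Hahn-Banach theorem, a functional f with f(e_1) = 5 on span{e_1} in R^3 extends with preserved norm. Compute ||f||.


The norm of f is given by ||f|| = sup_{||x||=1} |f(x)|.
On span{e_1}, ||e_1|| = 1, so ||f|| = |f(e_1)| / ||e_1||
= |5| / 1 = 5.0000

5.0000


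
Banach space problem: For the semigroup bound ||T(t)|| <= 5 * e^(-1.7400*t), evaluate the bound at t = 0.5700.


||T(0.5700)|| <= 5 * exp(-1.7400 * 0.5700)
= 5 * exp(-0.9918)
= 5 * 0.3709
= 1.8545

1.8545


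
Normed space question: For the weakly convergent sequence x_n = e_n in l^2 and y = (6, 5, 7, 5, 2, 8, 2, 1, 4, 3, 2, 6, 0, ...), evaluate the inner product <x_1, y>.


x_1 = e_1 is the standard basis vector with 1 in position 1.
<x_1, y> = y_1 = 6
As n -> infinity, <x_n, y> -> 0, confirming weak convergence of (x_n) to 0.

6


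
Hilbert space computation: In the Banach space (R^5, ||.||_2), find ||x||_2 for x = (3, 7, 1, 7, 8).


The l^2 norm = (sum |x_i|^2)^(1/2)
Sum of 2th powers = 9 + 49 + 1 + 49 + 64 = 172
||x||_2 = (172)^(1/2) = 13.1149

13.1149


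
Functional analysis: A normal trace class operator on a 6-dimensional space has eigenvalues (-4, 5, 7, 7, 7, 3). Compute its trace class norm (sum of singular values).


For a normal operator, singular values equal |eigenvalues|.
Trace norm = sum |lambda_i| = 4 + 5 + 7 + 7 + 7 + 3
= 33

33


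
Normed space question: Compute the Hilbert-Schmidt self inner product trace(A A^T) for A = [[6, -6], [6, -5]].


trace(A * A^T) = sum of squares of all entries
= 6^2 + (-6)^2 + 6^2 + (-5)^2
= 36 + 36 + 36 + 25
= 133

133


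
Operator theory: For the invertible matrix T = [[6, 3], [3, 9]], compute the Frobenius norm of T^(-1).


det(T) = 6*9 - 3*3 = 45
T^(-1) = (1/45) * [[9, -3], [-3, 6]] = [[0.2000, -0.0667], [-0.0667, 0.1333]]
||T^(-1)||_F^2 = 0.2000^2 + (-0.0667)^2 + (-0.0667)^2 + 0.1333^2 = 0.0667
||T^(-1)||_F = sqrt(0.0667) = 0.2582

0.2582


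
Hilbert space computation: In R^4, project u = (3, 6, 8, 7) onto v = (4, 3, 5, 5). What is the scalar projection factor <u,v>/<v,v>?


Computing <u,v> = 3*4 + 6*3 + 8*5 + 7*5 = 105
Computing <v,v> = 4^2 + 3^2 + 5^2 + 5^2 = 75
Projection coefficient = 105/75 = 1.4000

1.4000


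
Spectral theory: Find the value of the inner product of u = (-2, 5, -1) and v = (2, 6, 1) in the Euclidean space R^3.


Computing the standard inner product <u, v> = sum u_i * v_i
= -2*2 + 5*6 + -1*1
= -4 + 30 + -1
= 25

25


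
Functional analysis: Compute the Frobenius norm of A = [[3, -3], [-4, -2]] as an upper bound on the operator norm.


||A||_F^2 = sum a_ij^2
= 3^2 + (-3)^2 + (-4)^2 + (-2)^2
= 9 + 9 + 16 + 4 = 38
||A||_F = sqrt(38) = 6.1644

6.1644


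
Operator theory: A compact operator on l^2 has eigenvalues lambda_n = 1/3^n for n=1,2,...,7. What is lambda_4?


The eigenvalue formula gives lambda_4 = 1/3^4
= 1/81
= 0.0123

0.0123


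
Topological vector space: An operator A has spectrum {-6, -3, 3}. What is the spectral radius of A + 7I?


Spectrum of A + 7I = {1, 4, 10}
Spectral radius = max |lambda| over the shifted spectrum
= max(1, 4, 10) = 10

10


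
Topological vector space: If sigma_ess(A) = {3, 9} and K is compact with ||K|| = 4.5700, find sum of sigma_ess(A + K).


By Weyl's theorem, the essential spectrum is invariant under compact perturbations.
sigma_ess(A + K) = sigma_ess(A) = {3, 9}
Sum = 3 + 9 = 12

12


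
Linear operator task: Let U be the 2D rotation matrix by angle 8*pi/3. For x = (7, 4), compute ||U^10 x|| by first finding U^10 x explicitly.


U is a rotation by theta = 8*pi/3
U^10 = rotation by 10*theta = 80*pi/3 = 2*pi/3 (mod 2*pi)
cos(2*pi/3) = -0.5000, sin(2*pi/3) = 0.8660
U^10 x = (-0.5000 * 7 - 0.8660 * 4, 0.8660 * 7 + -0.5000 * 4)
= (-6.9641, 4.0622)
||U^10 x|| = sqrt((-6.9641)^2 + 4.0622^2) = sqrt(65.0000) = 8.0623

8.0623


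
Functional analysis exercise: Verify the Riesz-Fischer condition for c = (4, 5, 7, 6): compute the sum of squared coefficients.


sum |c_n|^2 = 4^2 + 5^2 + 7^2 + 6^2
= 16 + 25 + 49 + 36
= 126

126


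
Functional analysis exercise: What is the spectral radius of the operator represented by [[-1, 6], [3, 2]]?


For a 2x2 matrix, eigenvalues satisfy lambda^2 - (trace)*lambda + det = 0
trace = -1 + 2 = 1
det = -1*2 - 6*3 = -20
discriminant = 1^2 - 4*(-20) = 81
spectral radius = max |eigenvalue| = 5.0000

5.0000


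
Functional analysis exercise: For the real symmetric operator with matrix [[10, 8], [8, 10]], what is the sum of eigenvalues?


For a self-adjoint (symmetric) matrix, the eigenvalues are real.
The sum of eigenvalues equals the trace of the matrix.
trace = 10 + 10 = 20

20


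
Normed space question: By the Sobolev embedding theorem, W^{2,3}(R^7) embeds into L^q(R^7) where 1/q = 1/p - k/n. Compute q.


Using the Sobolev embedding formula: 1/q = 1/p - k/n
1/q = 1/3 - 2/7 = 1/21
q = 1/(1/21) = 21

21.0000


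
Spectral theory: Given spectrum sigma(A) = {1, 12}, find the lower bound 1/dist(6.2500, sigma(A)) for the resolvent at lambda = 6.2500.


dist(6.2500, {1, 12}) = min(|6.2500 - 1|, |6.2500 - 12|)
= min(5.2500, 5.7500) = 5.2500
Resolvent bound = 1/5.2500 = 0.1905

0.1905


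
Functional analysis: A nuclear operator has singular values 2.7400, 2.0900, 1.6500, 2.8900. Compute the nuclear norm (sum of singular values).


The nuclear norm is the sum of all singular values.
||T||_1 = 2.7400 + 2.0900 + 1.6500 + 2.8900
= 9.3700

9.3700


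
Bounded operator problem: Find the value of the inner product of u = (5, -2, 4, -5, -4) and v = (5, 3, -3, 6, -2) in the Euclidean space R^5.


Computing the standard inner product <u, v> = sum u_i * v_i
= 5*5 + -2*3 + 4*-3 + -5*6 + -4*-2
= 25 + -6 + -12 + -30 + 8
= -15

-15


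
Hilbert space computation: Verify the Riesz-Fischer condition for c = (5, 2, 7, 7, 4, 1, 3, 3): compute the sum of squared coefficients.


sum |c_n|^2 = 5^2 + 2^2 + 7^2 + 7^2 + 4^2 + 1^2 + 3^2 + 3^2
= 25 + 4 + 49 + 49 + 16 + 1 + 9 + 9
= 162

162


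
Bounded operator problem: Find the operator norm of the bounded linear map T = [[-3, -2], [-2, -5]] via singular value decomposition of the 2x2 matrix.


A^T A = [[13, 16], [16, 29]]
trace(A^T A) = 42, det(A^T A) = 121
discriminant = 42^2 - 4*121 = 1280
Largest eigenvalue of A^T A = (trace + sqrt(disc))/2 = 38.8885
||T|| = sqrt(38.8885) = 6.2361

6.2361


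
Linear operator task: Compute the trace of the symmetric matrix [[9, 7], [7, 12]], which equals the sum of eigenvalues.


For a self-adjoint (symmetric) matrix, the eigenvalues are real.
The sum of eigenvalues equals the trace of the matrix.
trace = 9 + 12 = 21

21


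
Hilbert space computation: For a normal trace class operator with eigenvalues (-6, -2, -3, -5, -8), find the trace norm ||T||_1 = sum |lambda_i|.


For a normal operator, singular values equal |eigenvalues|.
Trace norm = sum |lambda_i| = 6 + 2 + 3 + 5 + 8
= 24

24


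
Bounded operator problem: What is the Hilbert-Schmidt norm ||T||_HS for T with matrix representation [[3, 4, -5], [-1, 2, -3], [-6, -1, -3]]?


The Hilbert-Schmidt norm is sqrt(sum of squares of all entries).
Sum of squares = 3^2 + 4^2 + (-5)^2 + (-1)^2 + 2^2 + (-3)^2 + (-6)^2 + (-1)^2 + (-3)^2
= 9 + 16 + 25 + 1 + 4 + 9 + 36 + 1 + 9 = 110
||T||_HS = sqrt(110) = 10.4881

10.4881


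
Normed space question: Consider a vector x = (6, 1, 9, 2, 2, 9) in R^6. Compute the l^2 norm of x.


The l^2 norm = (sum |x_i|^2)^(1/2)
Sum of 2th powers = 36 + 1 + 81 + 4 + 4 + 81 = 207
||x||_2 = (207)^(1/2) = 14.3875

14.3875


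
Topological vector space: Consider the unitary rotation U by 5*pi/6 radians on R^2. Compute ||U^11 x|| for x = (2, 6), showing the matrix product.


U is a rotation by theta = 5*pi/6
U^11 = rotation by 11*theta = 55*pi/6 = 7*pi/6 (mod 2*pi)
cos(7*pi/6) = -0.8660, sin(7*pi/6) = -0.5000
U^11 x = (-0.8660 * 2 - -0.5000 * 6, -0.5000 * 2 + -0.8660 * 6)
= (1.2679, -6.1962)
||U^11 x|| = sqrt(1.2679^2 + (-6.1962)^2) = sqrt(40.0000) = 6.3246

6.3246


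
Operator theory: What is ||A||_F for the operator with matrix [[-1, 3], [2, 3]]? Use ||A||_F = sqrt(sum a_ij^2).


||A||_F^2 = sum a_ij^2
= (-1)^2 + 3^2 + 2^2 + 3^2
= 1 + 9 + 4 + 9 = 23
||A||_F = sqrt(23) = 4.7958

4.7958


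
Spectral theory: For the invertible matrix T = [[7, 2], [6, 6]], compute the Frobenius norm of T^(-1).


det(T) = 7*6 - 2*6 = 30
T^(-1) = (1/30) * [[6, -2], [-6, 7]] = [[0.2000, -0.0667], [-0.2000, 0.2333]]
||T^(-1)||_F^2 = 0.2000^2 + (-0.0667)^2 + (-0.2000)^2 + 0.2333^2 = 0.1389
||T^(-1)||_F = sqrt(0.1389) = 0.3727

0.3727


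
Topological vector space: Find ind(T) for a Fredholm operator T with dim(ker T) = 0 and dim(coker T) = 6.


The Fredholm index is defined as ind(T) = dim(ker T) - dim(coker T)
= 0 - 6
= -6

-6


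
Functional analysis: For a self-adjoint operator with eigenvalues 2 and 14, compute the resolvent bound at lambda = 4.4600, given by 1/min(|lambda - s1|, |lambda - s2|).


dist(4.4600, {2, 14}) = min(|4.4600 - 2|, |4.4600 - 14|)
= min(2.4600, 9.5400) = 2.4600
Resolvent bound = 1/2.4600 = 0.4065

0.4065


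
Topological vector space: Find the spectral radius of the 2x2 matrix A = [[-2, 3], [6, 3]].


For a 2x2 matrix, eigenvalues satisfy lambda^2 - (trace)*lambda + det = 0
trace = -2 + 3 = 1
det = -2*3 - 3*6 = -24
discriminant = 1^2 - 4*(-24) = 97
spectral radius = max |eigenvalue| = 5.4244

5.4244


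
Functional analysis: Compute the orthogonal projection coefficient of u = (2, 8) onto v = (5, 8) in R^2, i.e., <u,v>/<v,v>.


Computing <u,v> = 2*5 + 8*8 = 74
Computing <v,v> = 5^2 + 8^2 = 89
Projection coefficient = 74/89 = 0.8315

0.8315


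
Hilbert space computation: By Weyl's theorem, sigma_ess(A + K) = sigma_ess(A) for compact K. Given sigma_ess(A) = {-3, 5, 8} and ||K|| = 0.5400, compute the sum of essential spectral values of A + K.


By Weyl's theorem, the essential spectrum is invariant under compact perturbations.
sigma_ess(A + K) = sigma_ess(A) = {-3, 5, 8}
Sum = -3 + 5 + 8 = 10

10


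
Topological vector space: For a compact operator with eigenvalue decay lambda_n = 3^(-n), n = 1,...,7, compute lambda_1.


The eigenvalue formula gives lambda_1 = 1/3^1
= 1/3
= 0.3333

0.3333


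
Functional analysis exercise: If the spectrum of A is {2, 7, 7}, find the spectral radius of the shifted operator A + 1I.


Spectrum of A + 1I = {3, 8, 8}
Spectral radius = max |lambda| over the shifted spectrum
= max(3, 8, 8) = 8

8


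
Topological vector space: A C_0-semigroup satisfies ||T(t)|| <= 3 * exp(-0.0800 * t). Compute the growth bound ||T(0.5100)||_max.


||T(0.5100)|| <= 3 * exp(-0.0800 * 0.5100)
= 3 * exp(-0.0408)
= 3 * 0.9600
= 2.8801

2.8801


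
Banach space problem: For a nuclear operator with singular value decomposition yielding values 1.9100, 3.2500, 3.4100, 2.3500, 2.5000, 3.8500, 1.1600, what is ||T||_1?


The nuclear norm is the sum of all singular values.
||T||_1 = 1.9100 + 3.2500 + 3.4100 + 2.3500 + 2.5000 + 3.8500 + 1.1600
= 18.4300

18.4300


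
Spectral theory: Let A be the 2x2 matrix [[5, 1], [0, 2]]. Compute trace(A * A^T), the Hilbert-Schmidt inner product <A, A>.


trace(A * A^T) = sum of squares of all entries
= 5^2 + 1^2 + 0^2 + 2^2
= 25 + 1 + 0 + 4
= 30

30


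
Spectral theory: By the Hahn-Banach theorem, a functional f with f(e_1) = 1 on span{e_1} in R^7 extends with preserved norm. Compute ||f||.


The norm of f is given by ||f|| = sup_{||x||=1} |f(x)|.
On span{e_1}, ||e_1|| = 1, so ||f|| = |f(e_1)| / ||e_1||
= |1| / 1 = 1.0000

1.0000


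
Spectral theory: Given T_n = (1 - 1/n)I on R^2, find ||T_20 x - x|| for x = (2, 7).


T_20 x - x = (1 - 1/20)x - x = -x/20
||x|| = sqrt(53) = 7.2801
||T_20 x - x|| = ||x||/20 = 7.2801/20 = 0.3640

0.3640


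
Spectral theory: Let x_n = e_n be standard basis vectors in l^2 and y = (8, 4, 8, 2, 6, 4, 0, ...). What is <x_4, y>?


x_4 = e_4 is the standard basis vector with 1 in position 4.
<x_4, y> = y_4 = 2
As n -> infinity, <x_n, y> -> 0, confirming weak convergence of (x_n) to 0.

2


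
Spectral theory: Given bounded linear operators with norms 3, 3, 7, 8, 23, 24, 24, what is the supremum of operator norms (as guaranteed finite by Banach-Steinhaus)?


By the Uniform Boundedness Principle, the supremum of norms is finite.
sup_k ||T_k|| = max(3, 3, 7, 8, 23, 24, 24) = 24

24


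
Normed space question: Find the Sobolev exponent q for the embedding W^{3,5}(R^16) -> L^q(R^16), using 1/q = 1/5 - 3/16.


Using the Sobolev embedding formula: 1/q = 1/p - k/n
1/q = 1/5 - 3/16 = 1/80
q = 1/(1/80) = 80

80.0000


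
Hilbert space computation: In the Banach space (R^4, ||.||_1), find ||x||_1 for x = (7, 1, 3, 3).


The l^1 norm equals the sum of absolute values of all components.
||x||_1 = 7 + 1 + 3 + 3
= 14

14.0000


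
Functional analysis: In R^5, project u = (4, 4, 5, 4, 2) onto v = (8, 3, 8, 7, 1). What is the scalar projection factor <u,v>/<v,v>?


Computing <u,v> = 4*8 + 4*3 + 5*8 + 4*7 + 2*1 = 114
Computing <v,v> = 8^2 + 3^2 + 8^2 + 7^2 + 1^2 = 187
Projection coefficient = 114/187 = 0.6096

0.6096


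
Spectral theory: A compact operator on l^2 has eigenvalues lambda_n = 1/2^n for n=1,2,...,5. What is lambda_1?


The eigenvalue formula gives lambda_1 = 1/2^1
= 1/2
= 0.5000

0.5000


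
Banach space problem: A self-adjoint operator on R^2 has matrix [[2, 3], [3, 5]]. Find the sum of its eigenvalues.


For a self-adjoint (symmetric) matrix, the eigenvalues are real.
The sum of eigenvalues equals the trace of the matrix.
trace = 2 + 5 = 7

7


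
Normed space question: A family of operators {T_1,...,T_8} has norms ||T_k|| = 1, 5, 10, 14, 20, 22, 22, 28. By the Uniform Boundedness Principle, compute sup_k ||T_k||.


By the Uniform Boundedness Principle, the supremum of norms is finite.
sup_k ||T_k|| = max(1, 5, 10, 14, 20, 22, 22, 28) = 28

28


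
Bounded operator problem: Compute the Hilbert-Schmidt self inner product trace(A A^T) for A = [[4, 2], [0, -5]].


trace(A * A^T) = sum of squares of all entries
= 4^2 + 2^2 + 0^2 + (-5)^2
= 16 + 4 + 0 + 25
= 45

45


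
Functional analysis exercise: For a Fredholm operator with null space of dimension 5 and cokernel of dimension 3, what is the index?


The Fredholm index is defined as ind(T) = dim(ker T) - dim(coker T)
= 5 - 3
= 2

2


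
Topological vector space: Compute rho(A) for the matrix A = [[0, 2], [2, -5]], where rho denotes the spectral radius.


For a 2x2 matrix, eigenvalues satisfy lambda^2 - (trace)*lambda + det = 0
trace = 0 + -5 = -5
det = 0*-5 - 2*2 = -4
discriminant = (-5)^2 - 4*(-4) = 41
spectral radius = max |eigenvalue| = 5.7016

5.7016


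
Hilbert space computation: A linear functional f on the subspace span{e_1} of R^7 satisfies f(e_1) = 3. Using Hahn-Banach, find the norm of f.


The norm of f is given by ||f|| = sup_{||x||=1} |f(x)|.
On span{e_1}, ||e_1|| = 1, so ||f|| = |f(e_1)| / ||e_1||
= |3| / 1 = 3.0000

3.0000


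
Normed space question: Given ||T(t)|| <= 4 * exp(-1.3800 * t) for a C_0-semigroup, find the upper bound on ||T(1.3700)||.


||T(1.3700)|| <= 4 * exp(-1.3800 * 1.3700)
= 4 * exp(-1.8906)
= 4 * 0.1510
= 0.6039

0.6039


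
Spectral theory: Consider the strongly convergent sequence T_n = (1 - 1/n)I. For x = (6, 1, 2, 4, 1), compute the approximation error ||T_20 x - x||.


T_20 x - x = (1 - 1/20)x - x = -x/20
||x|| = sqrt(58) = 7.6158
||T_20 x - x|| = ||x||/20 = 7.6158/20 = 0.3808

0.3808


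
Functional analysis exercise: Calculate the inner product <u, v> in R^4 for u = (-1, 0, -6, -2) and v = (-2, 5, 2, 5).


Computing the standard inner product <u, v> = sum u_i * v_i
= -1*-2 + 0*5 + -6*2 + -2*5
= 2 + 0 + -12 + -10
= -20

-20


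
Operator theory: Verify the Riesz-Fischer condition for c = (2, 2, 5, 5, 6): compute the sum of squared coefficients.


sum |c_n|^2 = 2^2 + 2^2 + 5^2 + 5^2 + 6^2
= 4 + 4 + 25 + 25 + 36
= 94

94


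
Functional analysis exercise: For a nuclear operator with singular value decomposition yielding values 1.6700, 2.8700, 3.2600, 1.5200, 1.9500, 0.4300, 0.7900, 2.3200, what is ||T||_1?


The nuclear norm is the sum of all singular values.
||T||_1 = 1.6700 + 2.8700 + 3.2600 + 1.5200 + 1.9500 + 0.4300 + 0.7900 + 2.3200
= 14.8100

14.8100


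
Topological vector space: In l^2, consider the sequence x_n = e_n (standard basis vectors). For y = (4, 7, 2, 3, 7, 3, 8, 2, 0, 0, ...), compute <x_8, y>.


x_8 = e_8 is the standard basis vector with 1 in position 8.
<x_8, y> = y_8 = 2
As n -> infinity, <x_n, y> -> 0, confirming weak convergence of (x_n) to 0.

2


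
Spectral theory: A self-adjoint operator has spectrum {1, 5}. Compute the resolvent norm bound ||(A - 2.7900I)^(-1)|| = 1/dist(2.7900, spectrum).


dist(2.7900, {1, 5}) = min(|2.7900 - 1|, |2.7900 - 5|)
= min(1.7900, 2.2100) = 1.7900
Resolvent bound = 1/1.7900 = 0.5587

0.5587


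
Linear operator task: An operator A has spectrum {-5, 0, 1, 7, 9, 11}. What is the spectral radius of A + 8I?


Spectrum of A + 8I = {3, 8, 9, 15, 17, 19}
Spectral radius = max |lambda| over the shifted spectrum
= max(3, 8, 9, 15, 17, 19) = 19

19


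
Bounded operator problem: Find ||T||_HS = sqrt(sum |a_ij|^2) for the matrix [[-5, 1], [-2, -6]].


The Hilbert-Schmidt norm is sqrt(sum of squares of all entries).
Sum of squares = (-5)^2 + 1^2 + (-2)^2 + (-6)^2
= 25 + 1 + 4 + 36 = 66
||T||_HS = sqrt(66) = 8.1240

8.1240


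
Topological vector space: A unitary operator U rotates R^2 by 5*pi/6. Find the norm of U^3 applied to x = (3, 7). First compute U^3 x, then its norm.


U is a rotation by theta = 5*pi/6
U^3 = rotation by 3*theta = 15*pi/6 = 3*pi/6 (mod 2*pi)
cos(3*pi/6) = 0.0000, sin(3*pi/6) = 1.0000
U^3 x = (0.0000 * 3 - 1.0000 * 7, 1.0000 * 3 + 0.0000 * 7)
= (-7.0000, 3.0000)
||U^3 x|| = sqrt((-7.0000)^2 + 3.0000^2) = sqrt(58.0000) = 7.6158

7.6158


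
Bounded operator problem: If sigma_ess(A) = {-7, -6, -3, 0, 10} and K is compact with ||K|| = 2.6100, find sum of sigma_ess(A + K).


By Weyl's theorem, the essential spectrum is invariant under compact perturbations.
sigma_ess(A + K) = sigma_ess(A) = {-7, -6, -3, 0, 10}
Sum = -7 + -6 + -3 + 0 + 10 = -6

-6


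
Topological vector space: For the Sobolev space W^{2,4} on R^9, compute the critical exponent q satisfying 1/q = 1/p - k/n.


Using the Sobolev embedding formula: 1/q = 1/p - k/n
1/q = 1/4 - 2/9 = 1/36
q = 1/(1/36) = 36

36.0000


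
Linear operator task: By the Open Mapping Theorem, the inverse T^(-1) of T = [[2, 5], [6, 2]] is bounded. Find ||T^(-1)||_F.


det(T) = 2*2 - 5*6 = -26
T^(-1) = (1/-26) * [[2, -5], [-6, 2]] = [[-0.0769, 0.1923], [0.2308, -0.0769]]
||T^(-1)||_F^2 = (-0.0769)^2 + 0.1923^2 + 0.2308^2 + (-0.0769)^2 = 0.1021
||T^(-1)||_F = sqrt(0.1021) = 0.3195

0.3195


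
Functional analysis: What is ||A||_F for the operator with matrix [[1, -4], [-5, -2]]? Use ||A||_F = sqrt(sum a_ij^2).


||A||_F^2 = sum a_ij^2
= 1^2 + (-4)^2 + (-5)^2 + (-2)^2
= 1 + 16 + 25 + 4 = 46
||A||_F = sqrt(46) = 6.7823

6.7823


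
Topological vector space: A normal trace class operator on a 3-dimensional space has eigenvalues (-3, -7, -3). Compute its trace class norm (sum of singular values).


For a normal operator, singular values equal |eigenvalues|.
Trace norm = sum |lambda_i| = 3 + 7 + 3
= 13

13


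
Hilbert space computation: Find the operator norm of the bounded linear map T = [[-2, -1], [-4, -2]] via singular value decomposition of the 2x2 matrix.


A^T A = [[20, 10], [10, 5]]
trace(A^T A) = 25, det(A^T A) = 0
discriminant = 25^2 - 4*0 = 625
Largest eigenvalue of A^T A = (trace + sqrt(disc))/2 = 25.0000
||T|| = sqrt(25.0000) = 5.0000

5.0000


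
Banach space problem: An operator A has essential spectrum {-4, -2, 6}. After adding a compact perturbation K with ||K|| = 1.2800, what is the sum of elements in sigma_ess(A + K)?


By Weyl's theorem, the essential spectrum is invariant under compact perturbations.
sigma_ess(A + K) = sigma_ess(A) = {-4, -2, 6}
Sum = -4 + -2 + 6 = 0

0


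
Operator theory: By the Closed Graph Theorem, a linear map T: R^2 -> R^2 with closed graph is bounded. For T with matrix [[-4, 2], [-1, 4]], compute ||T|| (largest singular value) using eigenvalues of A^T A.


A^T A = [[17, -12], [-12, 20]]
trace(A^T A) = 37, det(A^T A) = 196
discriminant = 37^2 - 4*196 = 585
Largest eigenvalue of A^T A = (trace + sqrt(disc))/2 = 30.5934
||T|| = sqrt(30.5934) = 5.5311

5.5311
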